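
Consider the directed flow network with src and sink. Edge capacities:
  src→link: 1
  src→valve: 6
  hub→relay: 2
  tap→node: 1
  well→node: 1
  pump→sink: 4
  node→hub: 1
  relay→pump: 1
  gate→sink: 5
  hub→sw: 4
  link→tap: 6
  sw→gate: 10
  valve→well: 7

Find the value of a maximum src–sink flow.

Augment src→valve→well→node→hub→sw→gate→sink: bottleneck 1. Total 1.
No augmenting path remains in the residual graph.

1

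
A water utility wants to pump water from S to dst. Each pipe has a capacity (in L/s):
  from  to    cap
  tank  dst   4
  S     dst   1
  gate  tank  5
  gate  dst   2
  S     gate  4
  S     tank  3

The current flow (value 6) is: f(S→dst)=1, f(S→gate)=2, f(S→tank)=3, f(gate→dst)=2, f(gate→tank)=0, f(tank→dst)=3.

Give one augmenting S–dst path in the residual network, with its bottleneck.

Residual along S→gate→tank→dst: S→gate: 2, gate→tank: 5, tank→dst: 1.
Bottleneck = min = 1.

S→gate→tank→dst, bottleneck 1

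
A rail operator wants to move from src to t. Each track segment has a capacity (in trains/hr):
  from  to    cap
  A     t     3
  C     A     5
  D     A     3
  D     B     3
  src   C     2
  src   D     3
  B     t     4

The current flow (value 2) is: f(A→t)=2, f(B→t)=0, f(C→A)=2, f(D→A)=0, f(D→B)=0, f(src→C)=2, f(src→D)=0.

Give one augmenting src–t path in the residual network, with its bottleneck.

Residual along src→D→A→t: src→D: 3, D→A: 3, A→t: 1.
Bottleneck = min = 1.

src→D→A→t, bottleneck 1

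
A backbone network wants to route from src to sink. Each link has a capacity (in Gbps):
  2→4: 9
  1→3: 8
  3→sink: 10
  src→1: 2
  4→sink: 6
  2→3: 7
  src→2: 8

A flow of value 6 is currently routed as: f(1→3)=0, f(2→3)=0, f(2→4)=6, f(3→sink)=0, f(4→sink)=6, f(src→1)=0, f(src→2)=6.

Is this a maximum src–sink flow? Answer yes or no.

Residual path src→2→3→sink has bottleneck 2 > 0.
Pushing 2 along it raises the flow to 8, so the given flow is not maximum.

No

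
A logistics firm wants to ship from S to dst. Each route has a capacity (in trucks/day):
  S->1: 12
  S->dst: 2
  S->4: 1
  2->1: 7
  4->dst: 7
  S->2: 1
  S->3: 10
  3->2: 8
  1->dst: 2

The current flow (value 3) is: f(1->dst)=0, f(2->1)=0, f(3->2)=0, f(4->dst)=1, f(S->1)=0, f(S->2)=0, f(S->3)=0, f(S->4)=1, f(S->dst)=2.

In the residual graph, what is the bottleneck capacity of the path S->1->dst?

2

Residual capacities along the path: S->1: 12, 1->dst: 2.
Minimum is 2.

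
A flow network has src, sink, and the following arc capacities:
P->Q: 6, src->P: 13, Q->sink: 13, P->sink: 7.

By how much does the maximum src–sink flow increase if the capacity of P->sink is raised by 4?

Original max flow = 13.
Edge P->sink does not cross the min cut (source side {src}), so extra capacity there cannot help.
New max flow = 13. Increase = 0.

0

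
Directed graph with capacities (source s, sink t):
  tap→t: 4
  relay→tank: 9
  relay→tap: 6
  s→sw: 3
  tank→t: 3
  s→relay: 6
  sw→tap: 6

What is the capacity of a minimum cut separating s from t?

7

Max flow = 7 (via 3 augmenting paths).
In the residual at optimum, the set reachable from s is {relay, s, sw, tank, tap}.
Cut edges: tank→t (cap 3), tap→t (cap 4). Sum = 7.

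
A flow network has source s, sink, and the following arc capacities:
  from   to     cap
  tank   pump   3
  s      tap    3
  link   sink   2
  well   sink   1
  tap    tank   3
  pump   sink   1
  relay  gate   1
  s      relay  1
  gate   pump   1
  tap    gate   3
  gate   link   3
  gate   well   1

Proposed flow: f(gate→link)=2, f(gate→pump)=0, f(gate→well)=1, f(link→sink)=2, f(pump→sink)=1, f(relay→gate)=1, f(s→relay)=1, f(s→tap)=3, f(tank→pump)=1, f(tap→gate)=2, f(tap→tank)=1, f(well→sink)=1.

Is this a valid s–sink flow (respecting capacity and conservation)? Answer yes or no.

Every edge has 0 ≤ f(e) ≤ cap(e).
At each intermediate node, inflow equals outflow.

Yes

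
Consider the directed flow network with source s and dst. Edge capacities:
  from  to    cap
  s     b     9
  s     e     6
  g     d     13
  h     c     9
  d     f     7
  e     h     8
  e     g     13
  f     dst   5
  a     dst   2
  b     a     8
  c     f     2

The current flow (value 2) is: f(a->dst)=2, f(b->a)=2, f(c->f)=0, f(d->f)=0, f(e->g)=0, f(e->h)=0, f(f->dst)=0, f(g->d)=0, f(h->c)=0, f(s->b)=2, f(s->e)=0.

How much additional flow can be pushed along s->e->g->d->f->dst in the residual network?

5

Residual capacities along the path: s->e: 6, e->g: 13, g->d: 13, d->f: 7, f->dst: 5.
Minimum is 5.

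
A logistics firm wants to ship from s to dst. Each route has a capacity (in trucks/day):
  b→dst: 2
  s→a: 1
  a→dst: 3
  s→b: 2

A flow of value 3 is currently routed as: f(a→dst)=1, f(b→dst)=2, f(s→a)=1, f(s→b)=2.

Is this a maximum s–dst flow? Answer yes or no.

Yes

Residual reachable from s: {s}; dst is not reachable.
Saturated cut: s→a, s→b with total capacity 3 = current flow value. Flow is maximum.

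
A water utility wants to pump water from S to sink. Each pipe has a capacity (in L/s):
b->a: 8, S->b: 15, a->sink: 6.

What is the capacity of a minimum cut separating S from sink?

6

Max flow = 6 (via 1 augmenting path).
In the residual at optimum, the set reachable from S is {S, a, b}.
Cut edges: a->sink (cap 6). Sum = 6.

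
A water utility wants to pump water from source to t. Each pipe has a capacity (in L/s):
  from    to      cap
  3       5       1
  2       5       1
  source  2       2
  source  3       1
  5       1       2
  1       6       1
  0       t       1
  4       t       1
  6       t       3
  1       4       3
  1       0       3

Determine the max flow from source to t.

Augment source->2->5->1->6->t: bottleneck 1. Total 1.
Augment source->3->5->1->0->t: bottleneck 1. Total 2.
No augmenting path remains in the residual graph.

2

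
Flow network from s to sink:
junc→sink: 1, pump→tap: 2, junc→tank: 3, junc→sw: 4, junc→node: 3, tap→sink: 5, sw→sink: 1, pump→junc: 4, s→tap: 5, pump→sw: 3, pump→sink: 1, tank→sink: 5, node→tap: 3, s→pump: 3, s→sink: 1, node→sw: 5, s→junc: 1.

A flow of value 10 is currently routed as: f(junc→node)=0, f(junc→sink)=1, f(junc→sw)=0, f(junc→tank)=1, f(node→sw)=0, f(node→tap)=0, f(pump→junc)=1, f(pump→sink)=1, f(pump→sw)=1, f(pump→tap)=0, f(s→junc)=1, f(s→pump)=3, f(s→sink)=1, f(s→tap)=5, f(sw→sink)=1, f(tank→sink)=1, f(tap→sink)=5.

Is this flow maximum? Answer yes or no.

Residual reachable from s: {s}; sink is not reachable.
Saturated cut: s→pump, s→junc, s→tap, s→sink with total capacity 10 = current flow value. Flow is maximum.

Yes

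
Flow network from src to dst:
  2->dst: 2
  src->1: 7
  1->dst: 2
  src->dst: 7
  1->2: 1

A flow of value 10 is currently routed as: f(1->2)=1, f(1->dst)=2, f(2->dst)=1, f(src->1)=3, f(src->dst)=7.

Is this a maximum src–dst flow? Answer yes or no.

Residual reachable from src: {1, src}; dst is not reachable.
Saturated cut: src->dst, 1->2, 1->dst with total capacity 10 = current flow value. Flow is maximum.

Yes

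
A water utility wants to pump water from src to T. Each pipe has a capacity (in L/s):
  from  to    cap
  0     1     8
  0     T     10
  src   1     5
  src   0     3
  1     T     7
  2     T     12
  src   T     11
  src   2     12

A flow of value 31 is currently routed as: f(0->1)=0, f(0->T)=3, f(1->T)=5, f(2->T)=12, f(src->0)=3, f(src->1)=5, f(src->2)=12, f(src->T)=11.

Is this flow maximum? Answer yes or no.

Residual reachable from src: {src}; T is not reachable.
Saturated cut: src->0, src->1, src->2, src->T with total capacity 31 = current flow value. Flow is maximum.

Yes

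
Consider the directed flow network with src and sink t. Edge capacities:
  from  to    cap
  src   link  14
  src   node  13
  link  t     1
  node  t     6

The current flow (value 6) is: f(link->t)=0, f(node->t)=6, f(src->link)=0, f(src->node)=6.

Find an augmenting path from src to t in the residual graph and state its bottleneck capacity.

src->link->t, bottleneck 1

Residual along src->link->t: src->link: 14, link->t: 1.
Bottleneck = min = 1.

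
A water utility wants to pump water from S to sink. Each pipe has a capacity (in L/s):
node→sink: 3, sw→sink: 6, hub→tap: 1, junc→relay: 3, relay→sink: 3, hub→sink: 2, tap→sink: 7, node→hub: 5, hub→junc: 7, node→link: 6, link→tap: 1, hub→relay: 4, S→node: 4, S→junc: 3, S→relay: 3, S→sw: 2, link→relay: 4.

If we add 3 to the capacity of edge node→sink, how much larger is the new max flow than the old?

Original max flow = 9.
Edge node→sink does not cross the min cut (source side {S, junc, relay}), so extra capacity there cannot help.
New max flow = 9. Increase = 0.

0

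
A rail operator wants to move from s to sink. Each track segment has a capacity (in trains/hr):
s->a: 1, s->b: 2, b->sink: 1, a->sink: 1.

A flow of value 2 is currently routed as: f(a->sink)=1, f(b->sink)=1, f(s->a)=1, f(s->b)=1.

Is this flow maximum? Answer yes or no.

Residual reachable from s: {b, s}; sink is not reachable.
Saturated cut: s->a, b->sink with total capacity 2 = current flow value. Flow is maximum.

Yes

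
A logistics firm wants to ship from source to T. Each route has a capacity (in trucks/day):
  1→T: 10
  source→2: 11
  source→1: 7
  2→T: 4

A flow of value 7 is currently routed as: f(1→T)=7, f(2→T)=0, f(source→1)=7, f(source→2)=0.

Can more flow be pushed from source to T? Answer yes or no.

Yes

Residual path source→2→T has bottleneck 4 > 0.
Pushing 4 along it raises the flow to 11, so the given flow is not maximum.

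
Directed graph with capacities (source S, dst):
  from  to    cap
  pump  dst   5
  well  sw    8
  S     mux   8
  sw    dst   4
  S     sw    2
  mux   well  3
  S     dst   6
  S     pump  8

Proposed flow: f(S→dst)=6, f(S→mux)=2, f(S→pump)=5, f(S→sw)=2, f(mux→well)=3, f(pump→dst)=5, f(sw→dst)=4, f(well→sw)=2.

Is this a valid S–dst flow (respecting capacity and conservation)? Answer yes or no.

No

Conservation fails at mux: inflow 2 ≠ outflow 3.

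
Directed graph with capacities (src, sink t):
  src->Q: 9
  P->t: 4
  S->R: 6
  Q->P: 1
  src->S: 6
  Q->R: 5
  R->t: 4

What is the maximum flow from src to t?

5

Augment src->S->R->t: bottleneck 4. Total 4.
Augment src->Q->P->t: bottleneck 1. Total 5.
No augmenting path remains in the residual graph.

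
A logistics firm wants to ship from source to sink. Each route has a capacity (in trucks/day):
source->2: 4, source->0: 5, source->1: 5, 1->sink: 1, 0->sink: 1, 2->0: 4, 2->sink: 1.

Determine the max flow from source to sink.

Augment source->1->sink: bottleneck 1. Total 1.
Augment source->2->sink: bottleneck 1. Total 2.
Augment source->0->sink: bottleneck 1. Total 3.
No augmenting path remains in the residual graph.

3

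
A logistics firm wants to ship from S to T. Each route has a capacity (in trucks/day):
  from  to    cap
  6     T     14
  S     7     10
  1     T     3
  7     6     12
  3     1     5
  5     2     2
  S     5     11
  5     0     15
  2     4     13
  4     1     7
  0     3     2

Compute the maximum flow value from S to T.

Augment S->7->6->T: bottleneck 10. Total 10.
Augment S->5->0->3->1->T: bottleneck 2. Total 12.
Augment S->5->2->4->1->T: bottleneck 1. Total 13.
No augmenting path remains in the residual graph.

13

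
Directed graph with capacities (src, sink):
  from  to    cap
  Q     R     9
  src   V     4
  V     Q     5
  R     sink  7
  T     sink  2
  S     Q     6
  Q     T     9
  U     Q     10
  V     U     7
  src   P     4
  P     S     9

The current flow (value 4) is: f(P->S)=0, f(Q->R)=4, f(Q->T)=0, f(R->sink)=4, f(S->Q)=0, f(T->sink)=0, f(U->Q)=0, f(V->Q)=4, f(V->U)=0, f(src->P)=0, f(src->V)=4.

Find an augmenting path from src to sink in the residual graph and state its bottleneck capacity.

Residual along src->P->S->Q->R->sink: src->P: 4, P->S: 9, S->Q: 6, Q->R: 5, R->sink: 3.
Bottleneck = min = 3.

src->P->S->Q->R->sink, bottleneck 3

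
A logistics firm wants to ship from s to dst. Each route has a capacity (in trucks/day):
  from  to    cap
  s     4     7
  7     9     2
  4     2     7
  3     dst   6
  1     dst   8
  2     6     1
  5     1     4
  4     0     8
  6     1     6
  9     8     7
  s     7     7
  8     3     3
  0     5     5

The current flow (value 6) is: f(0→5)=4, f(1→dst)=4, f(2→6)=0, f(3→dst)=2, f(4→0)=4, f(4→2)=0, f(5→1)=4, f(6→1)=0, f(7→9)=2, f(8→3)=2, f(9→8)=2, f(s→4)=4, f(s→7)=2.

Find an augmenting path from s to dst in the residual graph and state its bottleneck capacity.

Residual along s→4→2→6→1→dst: s→4: 3, 4→2: 7, 2→6: 1, 6→1: 6, 1→dst: 4.
Bottleneck = min = 1.

s→4→2→6→1→dst, bottleneck 1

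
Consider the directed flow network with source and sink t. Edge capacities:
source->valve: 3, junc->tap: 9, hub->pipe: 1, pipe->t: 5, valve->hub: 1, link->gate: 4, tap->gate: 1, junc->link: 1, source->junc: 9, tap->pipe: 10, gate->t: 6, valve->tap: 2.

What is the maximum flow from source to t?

7

Augment source->junc->link->gate->t: bottleneck 1. Total 1.
Augment source->junc->tap->gate->t: bottleneck 1. Total 2.
Augment source->junc->tap->pipe->t: bottleneck 5. Total 7.
No augmenting path remains in the residual graph.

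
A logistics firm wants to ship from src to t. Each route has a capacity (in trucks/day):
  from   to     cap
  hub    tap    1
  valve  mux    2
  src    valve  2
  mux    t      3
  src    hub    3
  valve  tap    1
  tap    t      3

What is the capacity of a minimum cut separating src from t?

Max flow = 3 (via 2 augmenting paths).
In the residual at optimum, the set reachable from src is {hub, src}.
Cut edges: src->valve (cap 2), hub->tap (cap 1). Sum = 3.

3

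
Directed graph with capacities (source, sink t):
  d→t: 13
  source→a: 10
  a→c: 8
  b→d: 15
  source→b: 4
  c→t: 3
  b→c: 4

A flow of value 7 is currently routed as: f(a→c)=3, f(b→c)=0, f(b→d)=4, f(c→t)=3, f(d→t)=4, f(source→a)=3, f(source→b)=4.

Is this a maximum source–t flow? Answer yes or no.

Residual reachable from source: {a, c, source}; t is not reachable.
Saturated cut: source→b, c→t with total capacity 7 = current flow value. Flow is maximum.

Yes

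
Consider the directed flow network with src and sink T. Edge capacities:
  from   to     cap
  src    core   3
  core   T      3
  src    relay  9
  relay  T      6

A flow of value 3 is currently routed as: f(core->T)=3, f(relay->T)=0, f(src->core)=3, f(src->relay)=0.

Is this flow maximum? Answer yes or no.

Residual path src->relay->T has bottleneck 6 > 0.
Pushing 6 along it raises the flow to 9, so the given flow is not maximum.

No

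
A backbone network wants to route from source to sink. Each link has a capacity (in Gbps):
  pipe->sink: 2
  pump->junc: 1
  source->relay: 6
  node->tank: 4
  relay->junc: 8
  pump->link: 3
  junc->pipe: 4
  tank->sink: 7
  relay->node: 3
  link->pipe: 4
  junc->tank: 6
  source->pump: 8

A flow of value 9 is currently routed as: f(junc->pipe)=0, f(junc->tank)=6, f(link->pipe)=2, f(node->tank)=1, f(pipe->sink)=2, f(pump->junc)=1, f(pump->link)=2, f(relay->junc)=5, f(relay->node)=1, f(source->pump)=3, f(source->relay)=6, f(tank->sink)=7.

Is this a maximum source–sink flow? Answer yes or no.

Residual reachable from source: {link, pipe, pump, source}; sink is not reachable.
Saturated cut: source->relay, pump->junc, pipe->sink with total capacity 9 = current flow value. Flow is maximum.

Yes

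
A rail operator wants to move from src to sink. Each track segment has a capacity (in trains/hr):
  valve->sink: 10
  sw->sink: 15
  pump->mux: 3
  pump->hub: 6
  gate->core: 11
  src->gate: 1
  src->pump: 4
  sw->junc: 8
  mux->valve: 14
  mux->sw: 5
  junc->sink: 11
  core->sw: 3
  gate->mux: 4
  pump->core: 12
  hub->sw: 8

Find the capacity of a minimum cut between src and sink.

Max flow = 5 (via 3 augmenting paths).
In the residual at optimum, the set reachable from src is {src}.
Cut edges: src->pump (cap 4), src->gate (cap 1). Sum = 5.

5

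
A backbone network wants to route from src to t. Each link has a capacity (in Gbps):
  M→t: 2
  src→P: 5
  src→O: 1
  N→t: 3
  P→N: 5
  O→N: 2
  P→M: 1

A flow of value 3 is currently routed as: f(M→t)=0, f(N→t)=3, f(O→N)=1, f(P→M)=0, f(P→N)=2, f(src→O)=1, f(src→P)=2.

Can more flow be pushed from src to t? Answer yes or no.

Yes

Residual path src→P→M→t has bottleneck 1 > 0.
Pushing 1 along it raises the flow to 4, so the given flow is not maximum.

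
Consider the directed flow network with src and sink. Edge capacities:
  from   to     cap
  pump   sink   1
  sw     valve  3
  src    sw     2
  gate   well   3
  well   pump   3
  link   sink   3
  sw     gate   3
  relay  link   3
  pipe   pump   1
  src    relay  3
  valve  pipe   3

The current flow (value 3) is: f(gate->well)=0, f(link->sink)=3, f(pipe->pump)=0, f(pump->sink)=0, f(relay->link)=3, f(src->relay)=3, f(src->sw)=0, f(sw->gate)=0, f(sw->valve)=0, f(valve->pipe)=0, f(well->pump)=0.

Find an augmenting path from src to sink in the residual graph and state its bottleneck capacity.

src->sw->gate->well->pump->sink, bottleneck 1

Residual along src->sw->gate->well->pump->sink: src->sw: 2, sw->gate: 3, gate->well: 3, well->pump: 3, pump->sink: 1.
Bottleneck = min = 1.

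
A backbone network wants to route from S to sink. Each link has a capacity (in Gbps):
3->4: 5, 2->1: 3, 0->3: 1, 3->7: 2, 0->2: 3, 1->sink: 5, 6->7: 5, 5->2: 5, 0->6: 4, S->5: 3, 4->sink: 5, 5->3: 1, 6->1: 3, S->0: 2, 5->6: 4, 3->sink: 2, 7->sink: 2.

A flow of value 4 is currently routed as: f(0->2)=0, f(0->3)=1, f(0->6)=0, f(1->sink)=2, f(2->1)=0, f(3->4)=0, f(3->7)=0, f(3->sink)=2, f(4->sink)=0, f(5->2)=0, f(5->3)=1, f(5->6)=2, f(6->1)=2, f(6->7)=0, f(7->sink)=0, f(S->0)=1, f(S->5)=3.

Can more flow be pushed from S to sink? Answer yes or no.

Residual path S->0->6->1->sink has bottleneck 1 > 0.
Pushing 1 along it raises the flow to 5, so the given flow is not maximum.

Yes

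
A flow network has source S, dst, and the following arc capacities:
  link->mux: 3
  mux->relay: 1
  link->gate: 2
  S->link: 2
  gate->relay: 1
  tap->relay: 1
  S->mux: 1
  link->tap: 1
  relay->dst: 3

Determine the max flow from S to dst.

3

Augment S->mux->relay->dst: bottleneck 1. Total 1.
Augment S->link->gate->relay->dst: bottleneck 1. Total 2.
Augment S->link->tap->relay->dst: bottleneck 1. Total 3.
No augmenting path remains in the residual graph.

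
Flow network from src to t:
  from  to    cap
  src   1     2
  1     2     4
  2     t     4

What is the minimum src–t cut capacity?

Max flow = 2 (via 1 augmenting path).
In the residual at optimum, the set reachable from src is {src}.
Cut edges: src→1 (cap 2). Sum = 2.

2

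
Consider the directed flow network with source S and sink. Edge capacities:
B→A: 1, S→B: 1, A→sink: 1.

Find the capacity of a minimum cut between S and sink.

1

Max flow = 1 (via 1 augmenting path).
In the residual at optimum, the set reachable from S is {S}.
Cut edges: S→B (cap 1). Sum = 1.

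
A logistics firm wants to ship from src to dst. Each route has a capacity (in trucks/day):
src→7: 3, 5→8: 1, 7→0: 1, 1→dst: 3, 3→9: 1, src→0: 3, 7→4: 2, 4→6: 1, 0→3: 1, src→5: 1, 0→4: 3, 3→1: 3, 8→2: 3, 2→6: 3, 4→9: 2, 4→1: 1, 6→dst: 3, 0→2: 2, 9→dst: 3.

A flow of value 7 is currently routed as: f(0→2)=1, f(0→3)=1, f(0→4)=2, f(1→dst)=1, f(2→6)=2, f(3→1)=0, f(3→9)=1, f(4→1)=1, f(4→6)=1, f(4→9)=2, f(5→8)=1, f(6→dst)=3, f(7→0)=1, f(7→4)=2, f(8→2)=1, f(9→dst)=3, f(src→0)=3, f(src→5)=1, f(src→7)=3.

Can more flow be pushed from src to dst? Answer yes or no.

No

Residual reachable from src: {src}; dst is not reachable.
Saturated cut: src→7, src→5, src→0 with total capacity 7 = current flow value. Flow is maximum.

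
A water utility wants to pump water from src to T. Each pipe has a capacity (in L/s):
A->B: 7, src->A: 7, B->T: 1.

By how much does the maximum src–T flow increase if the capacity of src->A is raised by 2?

Original max flow = 1.
Edge src->A does not cross the min cut (source side {A, B, src}), so extra capacity there cannot help.
New max flow = 1. Increase = 0.

0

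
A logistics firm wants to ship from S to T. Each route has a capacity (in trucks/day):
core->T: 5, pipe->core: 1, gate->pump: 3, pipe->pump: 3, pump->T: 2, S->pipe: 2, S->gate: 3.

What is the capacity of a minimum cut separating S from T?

Max flow = 3 (via 2 augmenting paths).
In the residual at optimum, the set reachable from S is {S, gate, pipe, pump}.
Cut edges: pipe->core (cap 1), pump->T (cap 2). Sum = 3.

3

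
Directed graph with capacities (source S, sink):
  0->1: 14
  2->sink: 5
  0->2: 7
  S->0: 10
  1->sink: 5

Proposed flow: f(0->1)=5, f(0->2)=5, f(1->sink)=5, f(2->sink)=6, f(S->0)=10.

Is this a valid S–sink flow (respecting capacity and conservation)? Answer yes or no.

No

Capacity violated on 2->sink: flow 6 > capacity 5.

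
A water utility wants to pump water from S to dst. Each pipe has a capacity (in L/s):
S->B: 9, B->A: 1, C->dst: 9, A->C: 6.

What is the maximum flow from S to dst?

1

Augment S->B->A->C->dst: bottleneck 1. Total 1.
No augmenting path remains in the residual graph.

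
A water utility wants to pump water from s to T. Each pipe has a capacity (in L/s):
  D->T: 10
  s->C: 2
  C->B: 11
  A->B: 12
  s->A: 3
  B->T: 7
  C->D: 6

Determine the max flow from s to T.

Augment s->A->B->T: bottleneck 3. Total 3.
Augment s->C->B->T: bottleneck 2. Total 5.
No augmenting path remains in the residual graph.

5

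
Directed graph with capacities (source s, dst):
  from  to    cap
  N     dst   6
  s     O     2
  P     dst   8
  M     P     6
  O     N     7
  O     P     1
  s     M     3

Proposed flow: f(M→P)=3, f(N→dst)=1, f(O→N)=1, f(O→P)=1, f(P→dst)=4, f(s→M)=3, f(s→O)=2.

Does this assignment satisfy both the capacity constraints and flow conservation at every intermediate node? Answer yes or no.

Every edge has 0 ≤ f(e) ≤ cap(e).
At each intermediate node, inflow equals outflow.

Yes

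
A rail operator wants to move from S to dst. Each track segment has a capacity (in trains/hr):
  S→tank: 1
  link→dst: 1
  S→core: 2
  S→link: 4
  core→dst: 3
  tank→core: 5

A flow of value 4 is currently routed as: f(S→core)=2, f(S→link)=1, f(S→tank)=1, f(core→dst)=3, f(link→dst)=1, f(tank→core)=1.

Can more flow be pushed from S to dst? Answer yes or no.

No

Residual reachable from S: {S, link}; dst is not reachable.
Saturated cut: S→tank, S→core, link→dst with total capacity 4 = current flow value. Flow is maximum.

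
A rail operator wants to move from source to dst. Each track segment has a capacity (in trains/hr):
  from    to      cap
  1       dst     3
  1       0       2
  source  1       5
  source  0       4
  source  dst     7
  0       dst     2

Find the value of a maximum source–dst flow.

12

Augment source->dst: bottleneck 7. Total 7.
Augment source->1->dst: bottleneck 3. Total 10.
Augment source->0->dst: bottleneck 2. Total 12.
No augmenting path remains in the residual graph.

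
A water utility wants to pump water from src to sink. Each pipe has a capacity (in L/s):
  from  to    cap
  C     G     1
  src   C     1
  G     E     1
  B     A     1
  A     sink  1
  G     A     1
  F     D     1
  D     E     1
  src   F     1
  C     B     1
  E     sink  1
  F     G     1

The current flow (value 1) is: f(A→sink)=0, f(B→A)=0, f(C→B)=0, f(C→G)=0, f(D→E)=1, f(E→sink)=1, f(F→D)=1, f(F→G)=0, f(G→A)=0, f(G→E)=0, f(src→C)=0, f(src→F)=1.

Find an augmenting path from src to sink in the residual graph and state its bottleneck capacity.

src→C→G→A→sink, bottleneck 1

Residual along src→C→G→A→sink: src→C: 1, C→G: 1, G→A: 1, A→sink: 1.
Bottleneck = min = 1.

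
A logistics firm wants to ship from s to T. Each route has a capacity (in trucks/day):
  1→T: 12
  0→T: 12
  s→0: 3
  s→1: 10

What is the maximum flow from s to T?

Augment s→0→T: bottleneck 3. Total 3.
Augment s→1→T: bottleneck 10. Total 13.
No augmenting path remains in the residual graph.

13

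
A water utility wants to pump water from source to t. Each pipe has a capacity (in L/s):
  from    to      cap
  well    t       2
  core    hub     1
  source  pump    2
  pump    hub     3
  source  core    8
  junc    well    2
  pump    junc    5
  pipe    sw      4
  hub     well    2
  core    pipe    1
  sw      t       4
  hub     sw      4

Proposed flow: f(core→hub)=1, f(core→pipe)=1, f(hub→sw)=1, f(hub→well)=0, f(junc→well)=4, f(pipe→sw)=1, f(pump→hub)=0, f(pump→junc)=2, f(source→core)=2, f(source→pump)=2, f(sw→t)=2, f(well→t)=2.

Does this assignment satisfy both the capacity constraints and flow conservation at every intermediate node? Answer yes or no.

No

Capacity violated on junc→well: flow 4 > capacity 2.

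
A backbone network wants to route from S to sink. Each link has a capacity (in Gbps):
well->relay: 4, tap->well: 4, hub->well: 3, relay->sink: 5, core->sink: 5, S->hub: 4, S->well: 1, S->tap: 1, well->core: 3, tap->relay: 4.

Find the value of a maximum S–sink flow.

5

Augment S->tap->relay->sink: bottleneck 1. Total 1.
Augment S->well->relay->sink: bottleneck 1. Total 2.
Augment S->hub->well->relay->sink: bottleneck 3. Total 5.
No augmenting path remains in the residual graph.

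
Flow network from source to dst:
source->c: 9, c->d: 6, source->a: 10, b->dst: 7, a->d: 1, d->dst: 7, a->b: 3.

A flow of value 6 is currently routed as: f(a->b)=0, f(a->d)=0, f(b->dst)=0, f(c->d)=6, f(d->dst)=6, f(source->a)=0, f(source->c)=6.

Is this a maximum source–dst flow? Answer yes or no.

Residual path source->a->d->dst has bottleneck 1 > 0.
Pushing 1 along it raises the flow to 7, so the given flow is not maximum.

No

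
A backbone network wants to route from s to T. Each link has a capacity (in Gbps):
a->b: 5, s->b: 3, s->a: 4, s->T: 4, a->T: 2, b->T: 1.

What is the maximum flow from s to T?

7

Augment s->T: bottleneck 4. Total 4.
Augment s->a->T: bottleneck 2. Total 6.
Augment s->b->T: bottleneck 1. Total 7.
No augmenting path remains in the residual graph.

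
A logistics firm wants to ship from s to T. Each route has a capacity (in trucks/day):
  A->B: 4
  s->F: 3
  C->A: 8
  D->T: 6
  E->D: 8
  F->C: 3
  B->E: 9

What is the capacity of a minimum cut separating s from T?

3

Max flow = 3 (via 1 augmenting path).
In the residual at optimum, the set reachable from s is {s}.
Cut edges: s->F (cap 3). Sum = 3.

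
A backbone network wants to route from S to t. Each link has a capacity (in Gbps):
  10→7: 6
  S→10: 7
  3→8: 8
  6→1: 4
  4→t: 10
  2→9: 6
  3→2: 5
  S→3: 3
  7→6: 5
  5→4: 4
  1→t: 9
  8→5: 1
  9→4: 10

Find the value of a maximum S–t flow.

7

Augment S→3→8→5→4→t: bottleneck 1. Total 1.
Augment S→3→2→9→4→t: bottleneck 2. Total 3.
Augment S→10→7→6→1→t: bottleneck 4. Total 7.
No augmenting path remains in the residual graph.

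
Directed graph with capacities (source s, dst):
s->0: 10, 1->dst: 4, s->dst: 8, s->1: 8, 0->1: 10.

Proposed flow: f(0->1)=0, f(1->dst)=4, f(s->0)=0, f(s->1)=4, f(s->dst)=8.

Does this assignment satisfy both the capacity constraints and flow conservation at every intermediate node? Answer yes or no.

Yes

Every edge has 0 ≤ f(e) ≤ cap(e).
At each intermediate node, inflow equals outflow.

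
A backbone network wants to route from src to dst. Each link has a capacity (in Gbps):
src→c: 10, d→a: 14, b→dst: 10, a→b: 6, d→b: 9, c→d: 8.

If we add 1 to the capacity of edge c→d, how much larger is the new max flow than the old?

Original max flow = 8.
After raising cap(c→d), augmenting paths through that edge carry 1 more unit.
New max flow = 9. Increase = 1.

1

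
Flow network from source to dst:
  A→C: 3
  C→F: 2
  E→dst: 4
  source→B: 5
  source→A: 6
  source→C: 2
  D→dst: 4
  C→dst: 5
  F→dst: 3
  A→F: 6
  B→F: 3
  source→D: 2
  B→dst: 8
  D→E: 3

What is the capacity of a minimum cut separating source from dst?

15

Max flow = 15 (via 5 augmenting paths).
In the residual at optimum, the set reachable from source is {source}.
Cut edges: source→D (cap 2), source→B (cap 5), source→A (cap 6), source→C (cap 2). Sum = 15.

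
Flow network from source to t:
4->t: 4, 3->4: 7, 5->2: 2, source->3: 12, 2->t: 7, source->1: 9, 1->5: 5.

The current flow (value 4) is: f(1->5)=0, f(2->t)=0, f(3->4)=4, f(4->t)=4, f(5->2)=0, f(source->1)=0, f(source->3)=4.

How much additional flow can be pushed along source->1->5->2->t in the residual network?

Residual capacities along the path: source->1: 9, 1->5: 5, 5->2: 2, 2->t: 7.
Minimum is 2.

2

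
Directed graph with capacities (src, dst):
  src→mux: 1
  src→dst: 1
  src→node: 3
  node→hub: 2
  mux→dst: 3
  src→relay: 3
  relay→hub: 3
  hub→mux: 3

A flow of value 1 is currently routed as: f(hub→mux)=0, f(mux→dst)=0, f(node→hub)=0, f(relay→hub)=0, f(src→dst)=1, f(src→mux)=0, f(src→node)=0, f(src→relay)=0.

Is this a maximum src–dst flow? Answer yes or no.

No

Residual path src→mux→dst has bottleneck 1 > 0.
Pushing 1 along it raises the flow to 2, so the given flow is not maximum.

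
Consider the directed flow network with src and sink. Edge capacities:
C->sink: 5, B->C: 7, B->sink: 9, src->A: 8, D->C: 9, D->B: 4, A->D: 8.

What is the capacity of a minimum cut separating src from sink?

8

Max flow = 8 (via 2 augmenting paths).
In the residual at optimum, the set reachable from src is {src}.
Cut edges: src->A (cap 8). Sum = 8.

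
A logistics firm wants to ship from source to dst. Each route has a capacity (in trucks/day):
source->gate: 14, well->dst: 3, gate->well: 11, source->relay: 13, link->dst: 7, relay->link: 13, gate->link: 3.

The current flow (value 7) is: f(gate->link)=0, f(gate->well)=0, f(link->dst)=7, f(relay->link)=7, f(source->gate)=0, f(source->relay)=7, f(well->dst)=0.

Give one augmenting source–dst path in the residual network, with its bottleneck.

Residual along source->gate->well->dst: source->gate: 14, gate->well: 11, well->dst: 3.
Bottleneck = min = 3.

source->gate->well->dst, bottleneck 3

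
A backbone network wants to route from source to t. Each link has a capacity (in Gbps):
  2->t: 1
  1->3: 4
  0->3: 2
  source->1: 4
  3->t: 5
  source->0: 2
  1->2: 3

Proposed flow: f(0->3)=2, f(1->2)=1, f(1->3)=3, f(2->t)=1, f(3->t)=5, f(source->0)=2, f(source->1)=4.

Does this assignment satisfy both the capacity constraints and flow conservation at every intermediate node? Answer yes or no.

Yes

Every edge has 0 ≤ f(e) ≤ cap(e).
At each intermediate node, inflow equals outflow.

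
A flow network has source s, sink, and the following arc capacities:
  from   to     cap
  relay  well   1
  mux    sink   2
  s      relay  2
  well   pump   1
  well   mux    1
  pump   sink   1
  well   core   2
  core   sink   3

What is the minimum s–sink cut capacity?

1

Max flow = 1 (via 1 augmenting path).
In the residual at optimum, the set reachable from s is {relay, s}.
Cut edges: relay→well (cap 1). Sum = 1.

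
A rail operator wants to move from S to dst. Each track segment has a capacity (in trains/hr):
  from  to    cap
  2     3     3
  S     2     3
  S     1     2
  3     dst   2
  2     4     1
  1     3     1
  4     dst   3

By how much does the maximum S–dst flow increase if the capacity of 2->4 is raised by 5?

Original max flow = 3.
After raising cap(2->4), augmenting paths through that edge carry 1 more unit.
New max flow = 4. Increase = 1.

1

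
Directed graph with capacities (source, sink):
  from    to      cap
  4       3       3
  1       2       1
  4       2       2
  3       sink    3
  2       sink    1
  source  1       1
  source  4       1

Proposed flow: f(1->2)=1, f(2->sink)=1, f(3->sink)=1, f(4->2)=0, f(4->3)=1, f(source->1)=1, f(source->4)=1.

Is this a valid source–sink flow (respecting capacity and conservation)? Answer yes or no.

Yes

Every edge has 0 ≤ f(e) ≤ cap(e).
At each intermediate node, inflow equals outflow.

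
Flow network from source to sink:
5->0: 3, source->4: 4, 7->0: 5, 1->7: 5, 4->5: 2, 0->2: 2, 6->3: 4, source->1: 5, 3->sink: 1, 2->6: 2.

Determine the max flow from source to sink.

1

Augment source->1->7->0->2->6->3->sink: bottleneck 1. Total 1.
No augmenting path remains in the residual graph.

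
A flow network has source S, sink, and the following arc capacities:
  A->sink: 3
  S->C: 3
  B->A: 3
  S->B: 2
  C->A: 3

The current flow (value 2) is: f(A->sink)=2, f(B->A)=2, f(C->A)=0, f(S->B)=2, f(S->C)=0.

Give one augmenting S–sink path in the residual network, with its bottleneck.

S->C->A->sink, bottleneck 1

Residual along S->C->A->sink: S->C: 3, C->A: 3, A->sink: 1.
Bottleneck = min = 1.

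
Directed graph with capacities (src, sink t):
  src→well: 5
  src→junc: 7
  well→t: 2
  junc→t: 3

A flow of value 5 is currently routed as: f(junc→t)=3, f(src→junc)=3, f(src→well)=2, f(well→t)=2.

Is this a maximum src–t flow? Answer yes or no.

Yes

Residual reachable from src: {junc, src, well}; t is not reachable.
Saturated cut: well→t, junc→t with total capacity 5 = current flow value. Flow is maximum.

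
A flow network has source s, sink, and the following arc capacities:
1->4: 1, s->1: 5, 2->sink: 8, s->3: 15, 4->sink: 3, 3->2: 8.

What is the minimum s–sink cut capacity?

9

Max flow = 9 (via 2 augmenting paths).
In the residual at optimum, the set reachable from s is {1, 3, s}.
Cut edges: 3->2 (cap 8), 1->4 (cap 1). Sum = 9.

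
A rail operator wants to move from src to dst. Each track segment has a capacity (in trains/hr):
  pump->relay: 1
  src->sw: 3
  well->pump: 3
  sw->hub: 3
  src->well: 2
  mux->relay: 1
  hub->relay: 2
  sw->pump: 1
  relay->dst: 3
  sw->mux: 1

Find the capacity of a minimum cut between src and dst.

Max flow = 3 (via 2 augmenting paths).
In the residual at optimum, the set reachable from src is {hub, mux, pump, relay, src, sw, well}.
Cut edges: relay->dst (cap 3). Sum = 3.

3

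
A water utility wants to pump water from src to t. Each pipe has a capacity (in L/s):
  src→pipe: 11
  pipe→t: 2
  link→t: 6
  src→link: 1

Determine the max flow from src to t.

3

Augment src→pipe→t: bottleneck 2. Total 2.
Augment src→link→t: bottleneck 1. Total 3.
No augmenting path remains in the residual graph.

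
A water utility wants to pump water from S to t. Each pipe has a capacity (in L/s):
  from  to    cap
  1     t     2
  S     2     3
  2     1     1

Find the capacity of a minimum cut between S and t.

Max flow = 1 (via 1 augmenting path).
In the residual at optimum, the set reachable from S is {2, S}.
Cut edges: 2->1 (cap 1). Sum = 1.

1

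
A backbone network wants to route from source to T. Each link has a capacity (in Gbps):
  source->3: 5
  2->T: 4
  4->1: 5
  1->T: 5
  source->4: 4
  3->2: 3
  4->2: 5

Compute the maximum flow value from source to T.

7

Augment source->3->2->T: bottleneck 3. Total 3.
Augment source->4->2->T: bottleneck 1. Total 4.
Augment source->4->1->T: bottleneck 3. Total 7.
No augmenting path remains in the residual graph.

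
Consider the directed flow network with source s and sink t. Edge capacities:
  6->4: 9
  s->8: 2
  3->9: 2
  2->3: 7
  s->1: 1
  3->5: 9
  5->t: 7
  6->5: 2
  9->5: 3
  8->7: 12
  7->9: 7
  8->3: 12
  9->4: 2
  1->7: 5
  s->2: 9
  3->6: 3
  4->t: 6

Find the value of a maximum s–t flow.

10

Augment s->8->3->5->t: bottleneck 2. Total 2.
Augment s->2->3->5->t: bottleneck 5. Total 7.
Augment s->1->7->9->4->t: bottleneck 1. Total 8.
Augment s->2->3->6->4->t: bottleneck 2. Total 10.
No augmenting path remains in the residual graph.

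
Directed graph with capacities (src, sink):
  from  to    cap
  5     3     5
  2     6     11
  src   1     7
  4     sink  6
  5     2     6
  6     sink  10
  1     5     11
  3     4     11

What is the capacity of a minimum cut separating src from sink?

Max flow = 7 (via 2 augmenting paths).
In the residual at optimum, the set reachable from src is {src}.
Cut edges: src→1 (cap 7). Sum = 7.

7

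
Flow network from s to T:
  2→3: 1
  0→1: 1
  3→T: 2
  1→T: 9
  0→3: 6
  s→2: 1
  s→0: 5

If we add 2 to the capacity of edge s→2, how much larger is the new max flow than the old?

Original max flow = 3.
Edge s→2 does not cross the min cut (source side {0, 2, 3, s}), so extra capacity there cannot help.
New max flow = 3. Increase = 0.

0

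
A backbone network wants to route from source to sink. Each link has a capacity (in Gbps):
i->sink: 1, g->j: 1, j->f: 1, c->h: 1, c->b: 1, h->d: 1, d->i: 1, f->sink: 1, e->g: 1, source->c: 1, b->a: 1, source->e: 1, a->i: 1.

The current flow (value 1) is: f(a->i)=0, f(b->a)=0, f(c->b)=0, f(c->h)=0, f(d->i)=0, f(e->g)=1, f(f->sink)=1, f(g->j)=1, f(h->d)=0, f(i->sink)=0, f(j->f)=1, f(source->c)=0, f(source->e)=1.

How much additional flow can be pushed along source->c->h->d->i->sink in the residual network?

Residual capacities along the path: source->c: 1, c->h: 1, h->d: 1, d->i: 1, i->sink: 1.
Minimum is 1.

1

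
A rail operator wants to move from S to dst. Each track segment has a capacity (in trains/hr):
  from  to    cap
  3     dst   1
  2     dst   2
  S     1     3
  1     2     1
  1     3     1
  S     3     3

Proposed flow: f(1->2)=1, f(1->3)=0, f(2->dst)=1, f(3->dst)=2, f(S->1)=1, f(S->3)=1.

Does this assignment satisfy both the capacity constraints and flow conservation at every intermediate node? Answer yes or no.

No

Capacity violated on 3->dst: flow 2 > capacity 1.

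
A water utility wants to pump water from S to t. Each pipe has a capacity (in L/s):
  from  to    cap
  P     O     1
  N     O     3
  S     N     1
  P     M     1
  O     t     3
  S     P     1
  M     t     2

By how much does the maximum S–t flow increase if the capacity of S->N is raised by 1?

1

Original max flow = 2.
After raising cap(S->N), augmenting paths through that edge carry 1 more unit.
New max flow = 3. Increase = 1.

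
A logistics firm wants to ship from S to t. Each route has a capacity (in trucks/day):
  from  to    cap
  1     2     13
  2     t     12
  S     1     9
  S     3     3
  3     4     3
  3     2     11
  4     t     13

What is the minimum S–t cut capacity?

Max flow = 12 (via 2 augmenting paths).
In the residual at optimum, the set reachable from S is {S}.
Cut edges: S->1 (cap 9), S->3 (cap 3). Sum = 12.

12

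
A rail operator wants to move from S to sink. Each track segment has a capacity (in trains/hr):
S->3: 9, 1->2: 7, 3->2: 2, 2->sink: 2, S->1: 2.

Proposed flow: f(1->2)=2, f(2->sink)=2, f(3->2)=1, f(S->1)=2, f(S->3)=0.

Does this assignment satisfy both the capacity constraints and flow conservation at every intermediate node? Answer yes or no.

Conservation fails at 3: inflow 0 ≠ outflow 1.

No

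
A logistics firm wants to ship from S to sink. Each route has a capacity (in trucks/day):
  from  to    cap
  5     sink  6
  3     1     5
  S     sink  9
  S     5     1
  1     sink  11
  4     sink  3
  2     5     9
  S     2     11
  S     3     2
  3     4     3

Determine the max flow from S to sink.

Augment S→sink: bottleneck 9. Total 9.
Augment S→5→sink: bottleneck 1. Total 10.
Augment S→2→5→sink: bottleneck 5. Total 15.
Augment S→3→4→sink: bottleneck 2. Total 17.
No augmenting path remains in the residual graph.

17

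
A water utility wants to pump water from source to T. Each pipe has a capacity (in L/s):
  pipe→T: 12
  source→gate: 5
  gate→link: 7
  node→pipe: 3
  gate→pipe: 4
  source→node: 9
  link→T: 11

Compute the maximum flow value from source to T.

Augment source→node→pipe→T: bottleneck 3. Total 3.
Augment source→gate→pipe→T: bottleneck 4. Total 7.
Augment source→gate→link→T: bottleneck 1. Total 8.
No augmenting path remains in the residual graph.

8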